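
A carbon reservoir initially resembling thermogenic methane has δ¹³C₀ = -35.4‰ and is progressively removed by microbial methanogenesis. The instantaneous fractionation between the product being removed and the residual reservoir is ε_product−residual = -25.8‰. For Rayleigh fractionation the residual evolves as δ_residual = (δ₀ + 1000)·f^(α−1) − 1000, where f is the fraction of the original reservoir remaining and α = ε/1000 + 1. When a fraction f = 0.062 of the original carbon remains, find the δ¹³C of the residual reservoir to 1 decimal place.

Rayleigh residual: δ_res = (δ₀ + 1000)·f^(α−1) − 1000
α = ε/1000 + 1 = 0.97420, so α − 1 = -0.02580
f^(α−1) = 0.062^(-0.02580) = 1.074376
δ_res = (-35.4 + 1000) × 1.074376 − 1000 = 1036.343 − 1000 = 36.34‰

36.3‰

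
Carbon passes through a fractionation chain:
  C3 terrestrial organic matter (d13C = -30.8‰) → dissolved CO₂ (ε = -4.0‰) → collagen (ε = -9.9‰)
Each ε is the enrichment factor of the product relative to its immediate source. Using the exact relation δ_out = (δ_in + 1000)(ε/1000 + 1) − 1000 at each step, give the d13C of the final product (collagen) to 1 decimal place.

-44.2‰

step 1: δ = (-30.80 + 1000)·(-4.0/1000 + 1) − 1000 = -34.68‰
step 2: δ = (-34.68 + 1000)·(-9.9/1000 + 1) − 1000 = -44.23‰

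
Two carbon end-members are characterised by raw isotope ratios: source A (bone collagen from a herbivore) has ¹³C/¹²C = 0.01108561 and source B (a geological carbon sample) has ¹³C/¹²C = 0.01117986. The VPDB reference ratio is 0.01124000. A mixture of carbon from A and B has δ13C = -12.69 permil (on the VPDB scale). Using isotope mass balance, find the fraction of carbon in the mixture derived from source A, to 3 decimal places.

0.875

δ_A = (0.01108561/0.01124000 − 1)×1000 = (0.986264 − 1)×1000 = -13.736 permil
δ_B = (0.01117986/0.01124000 − 1)×1000 = (0.994649 − 1)×1000 = -5.351 permil
f_A = (δ_mix − δ_B)/(δ_A − δ_B) = (-12.69 − (-5.351))/(-13.736 − (-5.351))
f_A = -7.339 / -8.385 = 0.8753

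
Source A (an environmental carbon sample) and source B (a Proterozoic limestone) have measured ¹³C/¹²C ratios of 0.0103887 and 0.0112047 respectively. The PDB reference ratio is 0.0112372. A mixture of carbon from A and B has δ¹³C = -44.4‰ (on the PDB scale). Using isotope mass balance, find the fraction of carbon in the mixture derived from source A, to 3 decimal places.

δ_A = (0.0103887/0.0112372 − 1)×1000 = (0.924492 − 1)×1000 = -75.508‰
δ_B = (0.0112047/0.0112372 − 1)×1000 = (0.997108 − 1)×1000 = -2.892‰
f_A = (δ_mix − δ_B)/(δ_A − δ_B) = (-44.4 − (-2.892))/(-75.508 − (-2.892))
f_A = -41.508 / -72.616 = 0.5716

0.572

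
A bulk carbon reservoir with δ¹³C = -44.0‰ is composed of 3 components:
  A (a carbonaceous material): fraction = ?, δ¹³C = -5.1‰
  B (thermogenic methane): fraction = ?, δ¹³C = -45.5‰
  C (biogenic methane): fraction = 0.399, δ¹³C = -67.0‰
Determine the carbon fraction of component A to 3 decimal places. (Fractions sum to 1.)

0.249

Let f_A and f_B be the unknown fractions; fractions sum to 1 so f_A + f_B = 0.601.
Mass balance: Σ fᵢ·δᵢ = δ_bulk ⇒ f_A·(-5.1) + f_B·(-45.5) = -44.0 − (-26.733) = -17.267
Substitute f_B = 0.601 − f_A:
f_A·(-5.1 − -45.5) = -17.267 − 0.601×(-45.5) = 10.078
f_A = 10.078 / 40.4 = 0.2495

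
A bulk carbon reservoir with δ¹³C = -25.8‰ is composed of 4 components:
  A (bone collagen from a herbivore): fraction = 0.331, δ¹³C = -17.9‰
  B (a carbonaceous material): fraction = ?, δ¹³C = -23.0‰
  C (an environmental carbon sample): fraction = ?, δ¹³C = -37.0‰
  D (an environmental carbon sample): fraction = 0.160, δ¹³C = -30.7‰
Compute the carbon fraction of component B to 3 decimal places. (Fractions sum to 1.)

Let f_B and f_C be the unknown fractions; fractions sum to 1 so f_B + f_C = 0.509.
Mass balance: Σ fᵢ·δᵢ = δ_bulk ⇒ f_B·(-23.0) + f_C·(-37.0) = -25.8 − (-10.837) = -14.963
Substitute f_C = 0.509 − f_B:
f_B·(-23.0 − -37.0) = -14.963 − 0.509×(-37.0) = 3.870
f_B = 3.870 / 14.0 = 0.2764

0.276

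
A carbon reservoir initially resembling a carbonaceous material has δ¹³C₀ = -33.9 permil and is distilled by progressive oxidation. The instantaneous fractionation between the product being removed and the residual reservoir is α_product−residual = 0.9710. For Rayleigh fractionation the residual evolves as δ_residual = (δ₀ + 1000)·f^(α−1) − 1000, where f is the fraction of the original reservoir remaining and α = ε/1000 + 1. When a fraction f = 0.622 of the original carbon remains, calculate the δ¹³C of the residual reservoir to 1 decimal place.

Rayleigh residual: δ_res = (δ₀ + 1000)·f^(α−1) − 1000
α − 1 = -0.02900
f^(α−1) = 0.622^(-0.02900) = 1.013865
δ_res = (-33.9 + 1000) × 1.013865 − 1000 = 979.495 − 1000 = -20.51 permil

-20.5 permil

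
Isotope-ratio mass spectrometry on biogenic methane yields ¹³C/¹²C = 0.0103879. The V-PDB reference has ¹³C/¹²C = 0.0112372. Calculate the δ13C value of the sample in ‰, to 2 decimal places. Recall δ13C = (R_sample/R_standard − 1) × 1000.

δ13C = (R_sample / R_standard − 1) × 1000
R_sample / R_standard = 0.0103879 / 0.0112372 = 0.924421
δ13C = (0.924421 − 1) × 1000 = -75.579‰

-75.58‰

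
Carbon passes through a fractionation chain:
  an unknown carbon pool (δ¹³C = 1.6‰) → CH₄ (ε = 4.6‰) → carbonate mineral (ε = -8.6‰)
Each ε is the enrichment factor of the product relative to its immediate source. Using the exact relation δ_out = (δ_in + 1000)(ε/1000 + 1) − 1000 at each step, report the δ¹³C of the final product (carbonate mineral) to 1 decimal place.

step 1: δ = (1.60 + 1000)·(4.6/1000 + 1) − 1000 = 6.21‰
step 2: δ = (6.21 + 1000)·(-8.6/1000 + 1) − 1000 = -2.45‰

-2.4‰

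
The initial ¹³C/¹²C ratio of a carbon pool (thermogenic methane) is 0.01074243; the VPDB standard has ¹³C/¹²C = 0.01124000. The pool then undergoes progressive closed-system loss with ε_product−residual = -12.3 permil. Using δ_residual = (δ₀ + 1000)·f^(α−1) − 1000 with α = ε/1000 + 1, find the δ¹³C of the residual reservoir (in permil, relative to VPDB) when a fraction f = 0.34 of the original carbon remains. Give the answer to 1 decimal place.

δ₀ = (0.01074243/0.01124000 − 1)×1000 = (0.955732 − 1)×1000 = -44.268 permil
α − 1 = ε/1000 = -0.0123
f^(α−1) = 0.34^(-0.0123) = 1.013358
δ_res = (-44.268 + 1000) × 1.013358 − 1000 = 968.499 − 1000 = -31.50 permil

-31.5 permil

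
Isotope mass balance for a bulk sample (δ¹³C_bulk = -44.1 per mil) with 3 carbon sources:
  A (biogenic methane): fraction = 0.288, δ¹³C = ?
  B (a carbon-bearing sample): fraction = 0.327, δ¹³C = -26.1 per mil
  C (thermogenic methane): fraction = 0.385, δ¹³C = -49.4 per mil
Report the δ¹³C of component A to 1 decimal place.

Isotope mass balance: δ_bulk = Σ fᵢ·δᵢ.
-44.1 = 0.288×δ_A + 0.327×(-26.1) + 0.385×(-49.4)
0.288·δ_A = -44.1 − (-27.554) = -16.546
δ_A = -16.546 / 0.288 = -57.45 per mil

-57.5 per mil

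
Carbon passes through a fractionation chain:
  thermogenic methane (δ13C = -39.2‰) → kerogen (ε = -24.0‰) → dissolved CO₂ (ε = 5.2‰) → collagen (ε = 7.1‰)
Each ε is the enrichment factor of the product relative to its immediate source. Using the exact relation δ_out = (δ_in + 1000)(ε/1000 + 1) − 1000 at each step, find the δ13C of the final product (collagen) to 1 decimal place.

step 1: δ = (-39.20 + 1000)·(-24.0/1000 + 1) − 1000 = -62.26‰
step 2: δ = (-62.26 + 1000)·(5.2/1000 + 1) − 1000 = -57.38‰
step 3: δ = (-57.38 + 1000)·(7.1/1000 + 1) − 1000 = -50.69‰

-50.7‰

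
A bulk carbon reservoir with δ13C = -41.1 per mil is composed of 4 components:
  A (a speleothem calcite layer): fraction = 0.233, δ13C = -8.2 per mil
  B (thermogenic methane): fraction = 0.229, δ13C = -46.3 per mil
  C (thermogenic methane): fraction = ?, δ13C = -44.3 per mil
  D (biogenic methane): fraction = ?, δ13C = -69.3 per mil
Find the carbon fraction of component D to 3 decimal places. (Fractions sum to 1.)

0.190

Let f_D and f_C be the unknown fractions; fractions sum to 1 so f_D + f_C = 0.538.
Mass balance: Σ fᵢ·δᵢ = δ_bulk ⇒ f_D·(-69.3) + f_C·(-44.3) = -41.1 − (-12.513) = -28.587
Substitute f_C = 0.538 − f_D:
f_D·(-69.3 − -44.3) = -28.587 − 0.538×(-44.3) = -4.753
f_D = -4.753 / -25.0 = 0.1901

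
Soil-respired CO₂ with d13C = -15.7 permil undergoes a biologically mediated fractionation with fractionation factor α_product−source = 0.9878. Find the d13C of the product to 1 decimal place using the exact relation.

-27.7 permil

δ_product = (δ_source + 1000)·α − 1000
δ_product = (-15.7 + 1000) × 0.9878 − 1000
δ_product = 972.292 − 1000 = -27.71 permil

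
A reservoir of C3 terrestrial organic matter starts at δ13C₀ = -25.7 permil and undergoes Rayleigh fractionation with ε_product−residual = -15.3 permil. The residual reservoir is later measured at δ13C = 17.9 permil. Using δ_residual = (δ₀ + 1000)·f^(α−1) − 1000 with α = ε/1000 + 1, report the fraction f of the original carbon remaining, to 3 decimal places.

α − 1 = ε/1000 = -0.0153
(δ_res + 1000)/(δ₀ + 1000) = (17.9 + 1000)/(-25.7 + 1000) = 1017.9/974.3 = 1.044750
f = 1.044750^(1/-0.0153) = exp(ln(1.044750)/-0.0153) = exp(0.04378/-0.0153)
f = exp(-2.8613) = 0.0572

0.057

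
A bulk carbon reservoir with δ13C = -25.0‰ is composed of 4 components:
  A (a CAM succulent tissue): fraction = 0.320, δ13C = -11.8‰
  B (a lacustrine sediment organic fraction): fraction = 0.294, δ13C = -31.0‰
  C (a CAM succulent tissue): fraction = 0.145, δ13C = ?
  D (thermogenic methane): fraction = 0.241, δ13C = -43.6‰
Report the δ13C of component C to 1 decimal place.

Isotope mass balance: δ_bulk = Σ fᵢ·δᵢ.
-25.0 = 0.320×(-11.8) + 0.294×(-31.0) + 0.145×δ_C + 0.241×(-43.6)
0.145·δ_C = -25.0 − (-23.398) = -1.602
δ_C = -1.602 / 0.145 = -11.05‰

-11.1‰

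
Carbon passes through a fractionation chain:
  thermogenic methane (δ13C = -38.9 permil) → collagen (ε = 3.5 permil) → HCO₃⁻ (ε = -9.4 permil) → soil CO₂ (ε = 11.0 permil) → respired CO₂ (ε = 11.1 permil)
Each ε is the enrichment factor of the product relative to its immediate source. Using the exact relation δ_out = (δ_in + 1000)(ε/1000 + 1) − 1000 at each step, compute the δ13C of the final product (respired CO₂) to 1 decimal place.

-23.4 permil

step 1: δ = (-38.90 + 1000)·(3.5/1000 + 1) − 1000 = -35.54 permil
step 2: δ = (-35.54 + 1000)·(-9.4/1000 + 1) − 1000 = -44.60 permil
step 3: δ = (-44.60 + 1000)·(11.0/1000 + 1) − 1000 = -34.09 permil
step 4: δ = (-34.09 + 1000)·(11.1/1000 + 1) − 1000 = -23.37 permil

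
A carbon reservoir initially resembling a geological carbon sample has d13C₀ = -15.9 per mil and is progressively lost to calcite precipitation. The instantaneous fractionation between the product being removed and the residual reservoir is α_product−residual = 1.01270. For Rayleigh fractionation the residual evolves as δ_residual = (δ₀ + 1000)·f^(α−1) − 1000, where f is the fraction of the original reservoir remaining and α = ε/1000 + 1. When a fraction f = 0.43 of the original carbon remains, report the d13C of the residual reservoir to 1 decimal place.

-26.4 per mil

Rayleigh residual: δ_res = (δ₀ + 1000)·f^(α−1) − 1000
α − 1 = 0.01270
f^(α−1) = 0.43^(0.01270) = 0.989339
δ_res = (-15.9 + 1000) × 0.989339 − 1000 = 973.608 − 1000 = -26.39 per mil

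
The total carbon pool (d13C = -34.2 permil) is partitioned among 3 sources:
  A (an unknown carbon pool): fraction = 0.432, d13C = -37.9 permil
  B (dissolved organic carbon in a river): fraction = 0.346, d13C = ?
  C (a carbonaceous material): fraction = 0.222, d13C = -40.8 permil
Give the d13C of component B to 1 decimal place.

Isotope mass balance: δ_bulk = Σ fᵢ·δᵢ.
-34.2 = 0.432×(-37.9) + 0.346×δ_B + 0.222×(-40.8)
0.346·δ_B = -34.2 − (-25.430) = -8.770
δ_B = -8.770 / 0.346 = -25.35 permil

-25.3 permil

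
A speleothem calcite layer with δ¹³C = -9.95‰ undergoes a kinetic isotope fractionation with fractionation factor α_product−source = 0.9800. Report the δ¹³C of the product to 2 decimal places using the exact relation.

δ_product = (δ_source + 1000)·α − 1000
δ_product = (-9.95 + 1000) × 0.9800 − 1000
δ_product = 970.249 − 1000 = -29.751‰

-29.75‰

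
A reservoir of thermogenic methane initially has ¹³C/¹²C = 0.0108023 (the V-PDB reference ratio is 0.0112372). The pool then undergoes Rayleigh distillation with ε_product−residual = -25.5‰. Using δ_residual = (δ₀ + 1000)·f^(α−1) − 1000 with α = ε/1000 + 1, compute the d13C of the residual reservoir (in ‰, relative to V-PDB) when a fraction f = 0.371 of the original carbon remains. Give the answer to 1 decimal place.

-14.1‰

δ₀ = (0.0108023/0.0112372 − 1)×1000 = (0.961298 − 1)×1000 = -38.702‰
α − 1 = ε/1000 = -0.0255
f^(α−1) = 0.371^(-0.0255) = 1.025607
δ_res = (-38.702 + 1000) × 1.025607 − 1000 = 985.914 − 1000 = -14.09‰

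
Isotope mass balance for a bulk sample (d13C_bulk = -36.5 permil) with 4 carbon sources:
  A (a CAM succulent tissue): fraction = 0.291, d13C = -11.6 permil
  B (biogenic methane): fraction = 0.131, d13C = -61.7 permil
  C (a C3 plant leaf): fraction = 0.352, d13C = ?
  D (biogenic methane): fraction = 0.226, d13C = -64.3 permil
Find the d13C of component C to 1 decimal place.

-29.9 permil

Isotope mass balance: δ_bulk = Σ fᵢ·δᵢ.
-36.5 = 0.291×(-11.6) + 0.131×(-61.7) + 0.352×δ_C + 0.226×(-64.3)
0.352·δ_C = -36.5 − (-25.990) = -10.510
δ_C = -10.510 / 0.352 = -29.86 permil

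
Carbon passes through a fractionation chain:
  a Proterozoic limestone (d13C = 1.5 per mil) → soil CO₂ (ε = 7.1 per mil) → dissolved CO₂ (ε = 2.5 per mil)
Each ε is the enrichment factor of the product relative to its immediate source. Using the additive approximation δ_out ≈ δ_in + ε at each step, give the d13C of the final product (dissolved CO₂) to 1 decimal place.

11.1 per mil

step 1: δ ≈ 1.5 + (7.1) = 8.6 per mil
step 2: δ ≈ 8.6 + (2.5) = 11.1 per mil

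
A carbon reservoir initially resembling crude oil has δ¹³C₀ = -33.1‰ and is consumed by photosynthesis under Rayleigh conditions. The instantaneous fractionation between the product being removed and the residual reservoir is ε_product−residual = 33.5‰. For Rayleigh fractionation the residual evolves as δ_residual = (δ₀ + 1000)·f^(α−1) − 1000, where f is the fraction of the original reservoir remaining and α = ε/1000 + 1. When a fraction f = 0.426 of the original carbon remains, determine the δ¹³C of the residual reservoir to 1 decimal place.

-60.3‰

Rayleigh residual: δ_res = (δ₀ + 1000)·f^(α−1) − 1000
α = ε/1000 + 1 = 1.03350, so α − 1 = 0.03350
f^(α−1) = 0.426^(0.03350) = 0.971819
δ_res = (-33.1 + 1000) × 0.971819 − 1000 = 939.651 − 1000 = -60.35‰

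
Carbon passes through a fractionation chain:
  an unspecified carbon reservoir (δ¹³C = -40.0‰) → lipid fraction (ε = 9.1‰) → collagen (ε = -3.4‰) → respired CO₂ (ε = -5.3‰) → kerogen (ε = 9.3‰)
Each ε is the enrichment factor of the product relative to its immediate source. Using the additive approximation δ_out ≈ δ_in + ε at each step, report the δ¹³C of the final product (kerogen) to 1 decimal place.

-30.3‰

step 1: δ ≈ -40.0 + (9.1) = -30.9‰
step 2: δ ≈ -30.9 + (-3.4) = -34.3‰
step 3: δ ≈ -34.3 + (-5.3) = -39.6‰
step 4: δ ≈ -39.6 + (9.3) = -30.3‰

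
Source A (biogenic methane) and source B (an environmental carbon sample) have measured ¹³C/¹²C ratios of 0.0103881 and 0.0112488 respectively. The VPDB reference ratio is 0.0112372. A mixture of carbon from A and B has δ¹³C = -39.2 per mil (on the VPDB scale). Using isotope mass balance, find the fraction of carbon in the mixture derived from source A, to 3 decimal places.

0.525

δ_A = (0.0103881/0.0112372 − 1)×1000 = (0.924438 − 1)×1000 = -75.562 per mil
δ_B = (0.0112488/0.0112372 − 1)×1000 = (1.001032 − 1)×1000 = 1.032 per mil
f_A = (δ_mix − δ_B)/(δ_A − δ_B) = (-39.2 − (1.032))/(-75.562 − (1.032))
f_A = -40.232 / -76.594 = 0.5253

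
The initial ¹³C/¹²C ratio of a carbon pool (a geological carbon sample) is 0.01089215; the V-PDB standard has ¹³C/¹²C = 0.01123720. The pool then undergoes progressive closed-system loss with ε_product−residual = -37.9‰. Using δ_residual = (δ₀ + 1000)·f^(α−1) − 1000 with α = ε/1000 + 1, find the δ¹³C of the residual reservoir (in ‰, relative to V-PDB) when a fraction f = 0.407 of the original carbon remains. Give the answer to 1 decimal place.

δ₀ = (0.01089215/0.01123720 − 1)×1000 = (0.969294 − 1)×1000 = -30.706‰
α − 1 = ε/1000 = -0.0379
f^(α−1) = 0.407^(-0.0379) = 1.034657
δ_res = (-30.706 + 1000) × 1.034657 − 1000 = 1002.887 − 1000 = 2.89‰

2.9‰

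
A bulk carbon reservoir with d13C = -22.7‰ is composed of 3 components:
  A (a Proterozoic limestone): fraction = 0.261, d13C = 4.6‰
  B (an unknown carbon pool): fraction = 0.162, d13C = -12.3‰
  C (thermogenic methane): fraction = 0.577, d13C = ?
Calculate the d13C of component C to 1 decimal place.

Isotope mass balance: δ_bulk = Σ fᵢ·δᵢ.
-22.7 = 0.261×(4.6) + 0.162×(-12.3) + 0.577×δ_C
0.577·δ_C = -22.7 − (-0.792) = -21.908
δ_C = -21.908 / 0.577 = -37.97‰

-38.0‰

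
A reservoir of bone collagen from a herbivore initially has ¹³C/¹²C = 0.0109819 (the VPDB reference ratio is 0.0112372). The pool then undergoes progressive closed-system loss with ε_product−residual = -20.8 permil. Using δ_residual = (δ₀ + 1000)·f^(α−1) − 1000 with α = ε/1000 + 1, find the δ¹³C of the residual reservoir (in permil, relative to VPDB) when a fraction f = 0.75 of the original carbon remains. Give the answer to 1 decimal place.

δ₀ = (0.0109819/0.0112372 − 1)×1000 = (0.977281 − 1)×1000 = -22.719 permil
α − 1 = ε/1000 = -0.0208
f^(α−1) = 0.75^(-0.0208) = 1.006002
δ_res = (-22.719 + 1000) × 1.006002 − 1000 = 983.146 − 1000 = -16.85 permil

-16.9 permil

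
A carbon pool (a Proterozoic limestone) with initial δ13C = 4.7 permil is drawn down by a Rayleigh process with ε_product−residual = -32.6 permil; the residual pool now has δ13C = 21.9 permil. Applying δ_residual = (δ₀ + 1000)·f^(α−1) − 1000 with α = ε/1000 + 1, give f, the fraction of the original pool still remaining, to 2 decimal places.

α − 1 = ε/1000 = -0.0326
(δ_res + 1000)/(δ₀ + 1000) = (21.9 + 1000)/(4.7 + 1000) = 1021.9/1004.7 = 1.017120
f = 1.017120^(1/-0.0326) = exp(ln(1.017120)/-0.0326) = exp(0.01697/-0.0326)
f = exp(-0.5207) = 0.5941

0.59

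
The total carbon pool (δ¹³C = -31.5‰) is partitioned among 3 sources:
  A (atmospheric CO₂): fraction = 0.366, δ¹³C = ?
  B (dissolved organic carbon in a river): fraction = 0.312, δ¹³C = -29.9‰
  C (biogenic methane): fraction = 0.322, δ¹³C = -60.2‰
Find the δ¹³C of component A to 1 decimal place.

Isotope mass balance: δ_bulk = Σ fᵢ·δᵢ.
-31.5 = 0.366×δ_A + 0.312×(-29.9) + 0.322×(-60.2)
0.366·δ_A = -31.5 − (-28.713) = -2.787
δ_A = -2.787 / 0.366 = -7.61‰

-7.6‰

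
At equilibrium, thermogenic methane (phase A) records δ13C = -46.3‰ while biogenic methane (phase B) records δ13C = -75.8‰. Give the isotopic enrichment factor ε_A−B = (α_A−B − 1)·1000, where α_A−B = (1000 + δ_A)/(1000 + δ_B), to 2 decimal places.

α_A−B = (1000 + -46.3) / (1000 + -75.8) = 953.7 / 924.2 = 1.031919
ε_A−B = (1.031919 − 1) × 1000 = 31.919‰
(The approximation ε ≈ δ_A − δ_B would give 29.5‰.)

31.92‰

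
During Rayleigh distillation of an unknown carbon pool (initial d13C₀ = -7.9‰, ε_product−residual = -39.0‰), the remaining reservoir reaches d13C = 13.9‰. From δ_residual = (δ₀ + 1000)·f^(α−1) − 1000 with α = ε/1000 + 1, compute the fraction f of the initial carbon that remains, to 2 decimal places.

0.57

α − 1 = ε/1000 = -0.0390
(δ_res + 1000)/(δ₀ + 1000) = (13.9 + 1000)/(-7.9 + 1000) = 1013.9/992.1 = 1.021974
f = 1.021974^(1/-0.0390) = exp(ln(1.021974)/-0.0390) = exp(0.02174/-0.0390)
f = exp(-0.5573) = 0.5727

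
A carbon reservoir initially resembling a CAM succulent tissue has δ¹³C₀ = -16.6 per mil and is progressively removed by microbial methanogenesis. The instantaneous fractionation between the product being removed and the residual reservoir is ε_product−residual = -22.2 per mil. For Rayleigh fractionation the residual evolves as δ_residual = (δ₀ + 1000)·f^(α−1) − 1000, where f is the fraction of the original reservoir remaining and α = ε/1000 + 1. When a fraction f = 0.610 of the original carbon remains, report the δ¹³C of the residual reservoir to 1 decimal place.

Rayleigh residual: δ_res = (δ₀ + 1000)·f^(α−1) − 1000
α = ε/1000 + 1 = 0.97780, so α − 1 = -0.02220
f^(α−1) = 0.610^(-0.02220) = 1.011034
δ_res = (-16.6 + 1000) × 1.011034 − 1000 = 994.251 − 1000 = -5.75 per mil

-5.7 per mil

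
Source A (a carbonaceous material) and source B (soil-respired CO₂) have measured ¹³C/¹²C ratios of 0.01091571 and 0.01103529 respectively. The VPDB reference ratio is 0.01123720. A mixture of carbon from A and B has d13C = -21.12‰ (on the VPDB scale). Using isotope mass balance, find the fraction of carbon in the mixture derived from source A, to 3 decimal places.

0.296

δ_A = (0.01091571/0.01123720 − 1)×1000 = (0.971391 − 1)×1000 = -28.609‰
δ_B = (0.01103529/0.01123720 − 1)×1000 = (0.982032 − 1)×1000 = -17.968‰
f_A = (δ_mix − δ_B)/(δ_A − δ_B) = (-21.12 − (-17.968))/(-28.609 − (-17.968))
f_A = -3.152 / -10.641 = 0.2962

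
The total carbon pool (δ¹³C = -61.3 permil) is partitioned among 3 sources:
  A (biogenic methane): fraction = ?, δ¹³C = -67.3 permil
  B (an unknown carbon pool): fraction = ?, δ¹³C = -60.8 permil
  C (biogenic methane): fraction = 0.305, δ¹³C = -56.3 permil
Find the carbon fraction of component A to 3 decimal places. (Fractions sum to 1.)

0.288

Let f_A and f_B be the unknown fractions; fractions sum to 1 so f_A + f_B = 0.695.
Mass balance: Σ fᵢ·δᵢ = δ_bulk ⇒ f_A·(-67.3) + f_B·(-60.8) = -61.3 − (-17.171) = -44.129
Substitute f_B = 0.695 − f_A:
f_A·(-67.3 − -60.8) = -44.129 − 0.695×(-60.8) = -1.873
f_A = -1.873 / -6.5 = 0.2881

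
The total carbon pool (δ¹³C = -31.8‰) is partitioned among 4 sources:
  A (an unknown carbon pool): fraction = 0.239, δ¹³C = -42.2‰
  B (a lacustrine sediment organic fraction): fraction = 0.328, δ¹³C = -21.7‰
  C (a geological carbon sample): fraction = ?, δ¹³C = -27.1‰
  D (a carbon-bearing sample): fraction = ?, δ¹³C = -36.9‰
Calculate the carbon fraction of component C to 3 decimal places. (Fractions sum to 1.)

Let f_C and f_D be the unknown fractions; fractions sum to 1 so f_C + f_D = 0.433.
Mass balance: Σ fᵢ·δᵢ = δ_bulk ⇒ f_C·(-27.1) + f_D·(-36.9) = -31.8 − (-17.203) = -14.597
Substitute f_D = 0.433 − f_C:
f_C·(-27.1 − -36.9) = -14.597 − 0.433×(-36.9) = 1.381
f_C = 1.381 / 9.8 = 0.1409

0.141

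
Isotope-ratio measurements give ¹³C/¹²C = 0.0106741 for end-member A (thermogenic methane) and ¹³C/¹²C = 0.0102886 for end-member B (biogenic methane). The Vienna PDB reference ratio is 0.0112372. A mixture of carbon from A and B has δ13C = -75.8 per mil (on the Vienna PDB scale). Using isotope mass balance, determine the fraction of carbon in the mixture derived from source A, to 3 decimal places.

δ_A = (0.0106741/0.0112372 − 1)×1000 = (0.949890 − 1)×1000 = -50.110 per mil
δ_B = (0.0102886/0.0112372 − 1)×1000 = (0.915584 − 1)×1000 = -84.416 per mil
f_A = (δ_mix − δ_B)/(δ_A − δ_B) = (-75.8 − (-84.416))/(-50.110 − (-84.416))
f_A = 8.616 / 34.306 = 0.2512

0.251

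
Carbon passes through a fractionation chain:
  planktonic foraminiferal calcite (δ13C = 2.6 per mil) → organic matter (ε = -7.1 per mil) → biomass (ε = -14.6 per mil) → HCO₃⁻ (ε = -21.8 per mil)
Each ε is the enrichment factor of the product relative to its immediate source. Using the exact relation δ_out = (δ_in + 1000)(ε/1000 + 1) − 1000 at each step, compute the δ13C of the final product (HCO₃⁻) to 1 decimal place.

step 1: δ = (2.60 + 1000)·(-7.1/1000 + 1) − 1000 = -4.52 per mil
step 2: δ = (-4.52 + 1000)·(-14.6/1000 + 1) − 1000 = -19.05 per mil
step 3: δ = (-19.05 + 1000)·(-21.8/1000 + 1) − 1000 = -40.44 per mil

-40.4 per mil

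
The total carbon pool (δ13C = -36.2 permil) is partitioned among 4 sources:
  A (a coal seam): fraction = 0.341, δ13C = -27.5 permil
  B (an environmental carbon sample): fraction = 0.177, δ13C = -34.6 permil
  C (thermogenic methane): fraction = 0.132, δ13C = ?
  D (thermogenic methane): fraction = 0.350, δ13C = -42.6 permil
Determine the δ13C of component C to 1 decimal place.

-43.9 permil

Isotope mass balance: δ_bulk = Σ fᵢ·δᵢ.
-36.2 = 0.341×(-27.5) + 0.177×(-34.6) + 0.132×δ_C + 0.350×(-42.6)
0.132·δ_C = -36.2 − (-30.412) = -5.788
δ_C = -5.788 / 0.132 = -43.85 permil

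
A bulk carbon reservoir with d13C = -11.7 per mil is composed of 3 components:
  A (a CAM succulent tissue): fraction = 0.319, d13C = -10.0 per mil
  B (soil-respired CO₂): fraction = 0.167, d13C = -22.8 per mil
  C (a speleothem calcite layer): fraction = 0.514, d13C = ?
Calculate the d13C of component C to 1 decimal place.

Isotope mass balance: δ_bulk = Σ fᵢ·δᵢ.
-11.7 = 0.319×(-10.0) + 0.167×(-22.8) + 0.514×δ_C
0.514·δ_C = -11.7 − (-6.998) = -4.702
δ_C = -4.702 / 0.514 = -9.15 per mil

-9.1 per mil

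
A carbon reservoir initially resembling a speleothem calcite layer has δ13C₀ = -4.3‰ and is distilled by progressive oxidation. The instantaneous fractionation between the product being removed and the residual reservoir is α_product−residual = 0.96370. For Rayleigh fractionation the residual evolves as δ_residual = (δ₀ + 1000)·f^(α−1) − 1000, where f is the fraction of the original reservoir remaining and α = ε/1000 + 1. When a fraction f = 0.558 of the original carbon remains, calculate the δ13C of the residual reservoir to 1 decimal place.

17.0‰

Rayleigh residual: δ_res = (δ₀ + 1000)·f^(α−1) − 1000
α − 1 = -0.03630
f^(α−1) = 0.558^(-0.03630) = 1.021403
δ_res = (-4.3 + 1000) × 1.021403 − 1000 = 1017.011 − 1000 = 17.01‰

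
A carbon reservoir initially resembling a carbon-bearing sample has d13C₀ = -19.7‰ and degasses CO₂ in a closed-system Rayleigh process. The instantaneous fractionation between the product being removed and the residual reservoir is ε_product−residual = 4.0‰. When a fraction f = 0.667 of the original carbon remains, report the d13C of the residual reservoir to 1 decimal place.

Rayleigh residual: δ_res = (δ₀ + 1000)·f^(α−1) − 1000
α = ε/1000 + 1 = 1.00400, so α − 1 = 0.00400
f^(α−1) = 0.667^(0.00400) = 0.998381
δ_res = (-19.7 + 1000) × 0.998381 − 1000 = 978.713 − 1000 = -21.29‰

-21.3‰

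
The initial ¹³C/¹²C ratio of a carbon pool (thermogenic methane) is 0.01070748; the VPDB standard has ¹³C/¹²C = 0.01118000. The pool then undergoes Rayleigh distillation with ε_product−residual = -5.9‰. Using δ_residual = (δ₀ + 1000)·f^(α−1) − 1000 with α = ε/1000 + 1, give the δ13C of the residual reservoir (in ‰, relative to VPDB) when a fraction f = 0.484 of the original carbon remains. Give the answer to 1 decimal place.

-38.2‰

δ₀ = (0.01070748/0.01118000 − 1)×1000 = (0.957735 − 1)×1000 = -42.265‰
α − 1 = ε/1000 = -0.0059
f^(α−1) = 0.484^(-0.0059) = 1.004291
δ_res = (-42.265 + 1000) × 1.004291 − 1000 = 961.845 − 1000 = -38.16‰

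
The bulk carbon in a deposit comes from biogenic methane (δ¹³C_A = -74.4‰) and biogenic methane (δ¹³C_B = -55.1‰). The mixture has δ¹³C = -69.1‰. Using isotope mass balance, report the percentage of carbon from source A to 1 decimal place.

72.5%

δ_mix = f_A·δ_A + (1 − f_A)·δ_B  ⇒  f_A = (δ_mix − δ_B)/(δ_A − δ_B)
f_A = (-69.1 − (-55.1)) / (-74.4 − (-55.1))
f_A = -14.0 / -19.3 = 0.7254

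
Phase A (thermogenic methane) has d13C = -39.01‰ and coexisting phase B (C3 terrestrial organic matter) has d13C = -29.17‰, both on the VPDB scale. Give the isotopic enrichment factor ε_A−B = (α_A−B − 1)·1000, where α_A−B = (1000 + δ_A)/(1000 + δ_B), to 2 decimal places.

α_A−B = (1000 + -39.01) / (1000 + -29.17) = 960.99 / 970.83 = 0.989864
ε_A−B = (0.989864 − 1) × 1000 = -10.136‰
(The approximation ε ≈ δ_A − δ_B would give -9.84‰.)

-10.14‰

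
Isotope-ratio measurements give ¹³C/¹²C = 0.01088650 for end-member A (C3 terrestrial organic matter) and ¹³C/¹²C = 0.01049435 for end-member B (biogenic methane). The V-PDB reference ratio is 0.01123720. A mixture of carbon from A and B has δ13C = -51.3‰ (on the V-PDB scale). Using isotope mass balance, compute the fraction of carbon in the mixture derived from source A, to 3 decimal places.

0.424

δ_A = (0.01088650/0.01123720 − 1)×1000 = (0.968791 − 1)×1000 = -31.209‰
δ_B = (0.01049435/0.01123720 − 1)×1000 = (0.933894 − 1)×1000 = -66.106‰
f_A = (δ_mix − δ_B)/(δ_A − δ_B) = (-51.3 − (-66.106))/(-31.209 − (-66.106))
f_A = 14.806 / 34.897 = 0.4243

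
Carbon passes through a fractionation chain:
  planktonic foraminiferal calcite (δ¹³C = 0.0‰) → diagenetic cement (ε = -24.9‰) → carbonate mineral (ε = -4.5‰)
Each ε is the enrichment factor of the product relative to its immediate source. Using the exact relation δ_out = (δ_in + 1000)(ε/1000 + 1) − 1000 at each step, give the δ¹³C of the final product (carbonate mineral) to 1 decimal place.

-29.3‰

step 1: δ = (0.00 + 1000)·(-24.9/1000 + 1) − 1000 = -24.90‰
step 2: δ = (-24.90 + 1000)·(-4.5/1000 + 1) − 1000 = -29.29‰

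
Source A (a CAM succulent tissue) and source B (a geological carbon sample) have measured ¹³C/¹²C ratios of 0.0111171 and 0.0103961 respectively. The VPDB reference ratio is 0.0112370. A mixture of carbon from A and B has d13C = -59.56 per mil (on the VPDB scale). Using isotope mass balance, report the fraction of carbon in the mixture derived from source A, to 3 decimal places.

δ_A = (0.0111171/0.0112370 − 1)×1000 = (0.989330 − 1)×1000 = -10.670 per mil
δ_B = (0.0103961/0.0112370 − 1)×1000 = (0.925167 − 1)×1000 = -74.833 per mil
f_A = (δ_mix − δ_B)/(δ_A − δ_B) = (-59.56 − (-74.833))/(-10.670 − (-74.833))
f_A = 15.273 / 64.163 = 0.2380

0.238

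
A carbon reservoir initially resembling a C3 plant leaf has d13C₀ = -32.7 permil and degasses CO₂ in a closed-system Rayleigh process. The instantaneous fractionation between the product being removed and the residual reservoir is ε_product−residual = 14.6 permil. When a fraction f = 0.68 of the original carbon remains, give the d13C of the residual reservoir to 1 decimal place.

-38.1 permil

Rayleigh residual: δ_res = (δ₀ + 1000)·f^(α−1) − 1000
α = ε/1000 + 1 = 1.01460, so α − 1 = 0.01460
f^(α−1) = 0.68^(0.01460) = 0.994385
δ_res = (-32.7 + 1000) × 0.994385 − 1000 = 961.869 − 1000 = -38.13 permil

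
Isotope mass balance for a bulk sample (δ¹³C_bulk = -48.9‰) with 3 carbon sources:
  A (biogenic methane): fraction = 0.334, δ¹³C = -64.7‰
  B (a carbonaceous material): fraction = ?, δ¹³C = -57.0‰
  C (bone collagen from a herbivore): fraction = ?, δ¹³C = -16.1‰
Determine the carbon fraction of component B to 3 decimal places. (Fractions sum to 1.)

Let f_B and f_C be the unknown fractions; fractions sum to 1 so f_B + f_C = 0.666.
Mass balance: Σ fᵢ·δᵢ = δ_bulk ⇒ f_B·(-57.0) + f_C·(-16.1) = -48.9 − (-21.610) = -27.290
Substitute f_C = 0.666 − f_B:
f_B·(-57.0 − -16.1) = -27.290 − 0.666×(-16.1) = -16.568
f_B = -16.568 / -40.9 = 0.4051

0.405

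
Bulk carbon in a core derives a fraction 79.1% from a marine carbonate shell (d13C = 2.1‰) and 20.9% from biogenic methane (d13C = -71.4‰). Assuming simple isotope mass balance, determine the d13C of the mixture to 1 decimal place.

δ_mix = f_A·δ_A + f_B·δ_B
δ_mix = 0.791 × (2.1) + 0.209 × (-71.4)
δ_mix = 1.66 + -14.92 = -13.26‰

-13.3‰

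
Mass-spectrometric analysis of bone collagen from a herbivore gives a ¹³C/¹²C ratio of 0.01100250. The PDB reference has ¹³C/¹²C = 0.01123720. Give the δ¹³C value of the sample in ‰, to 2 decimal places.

-20.89‰

δ¹³C = (R_sample / R_standard − 1) × 1000
R_sample / R_standard = 0.01100250 / 0.01123720 = 0.979114
δ¹³C = (0.979114 − 1) × 1000 = -20.886‰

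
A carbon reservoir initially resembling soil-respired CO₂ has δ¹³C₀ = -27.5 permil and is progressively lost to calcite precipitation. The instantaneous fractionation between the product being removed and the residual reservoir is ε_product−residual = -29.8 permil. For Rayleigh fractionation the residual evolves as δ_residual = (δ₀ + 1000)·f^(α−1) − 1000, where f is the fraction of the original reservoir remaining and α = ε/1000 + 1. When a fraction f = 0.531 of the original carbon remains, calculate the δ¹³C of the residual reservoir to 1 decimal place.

-9.0 permil

Rayleigh residual: δ_res = (δ₀ + 1000)·f^(α−1) − 1000
α = ε/1000 + 1 = 0.97020, so α − 1 = -0.02980
f^(α−1) = 0.531^(-0.02980) = 1.019042
δ_res = (-27.5 + 1000) × 1.019042 − 1000 = 991.019 − 1000 = -8.98 permil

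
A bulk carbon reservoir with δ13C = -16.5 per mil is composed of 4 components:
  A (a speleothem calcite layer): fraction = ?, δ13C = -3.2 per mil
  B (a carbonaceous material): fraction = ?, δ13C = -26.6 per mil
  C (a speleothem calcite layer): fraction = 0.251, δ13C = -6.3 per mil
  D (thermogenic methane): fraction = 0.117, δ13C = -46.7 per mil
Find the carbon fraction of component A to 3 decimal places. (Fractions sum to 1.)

Let f_A and f_B be the unknown fractions; fractions sum to 1 so f_A + f_B = 0.632.
Mass balance: Σ fᵢ·δᵢ = δ_bulk ⇒ f_A·(-3.2) + f_B·(-26.6) = -16.5 − (-7.045) = -9.455
Substitute f_B = 0.632 − f_A:
f_A·(-3.2 − -26.6) = -9.455 − 0.632×(-26.6) = 7.356
f_A = 7.356 / 23.4 = 0.3144

0.314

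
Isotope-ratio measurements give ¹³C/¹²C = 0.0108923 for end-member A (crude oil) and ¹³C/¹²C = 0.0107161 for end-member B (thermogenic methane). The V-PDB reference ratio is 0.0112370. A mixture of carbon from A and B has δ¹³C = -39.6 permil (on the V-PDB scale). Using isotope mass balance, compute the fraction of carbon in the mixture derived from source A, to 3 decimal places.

0.431

δ_A = (0.0108923/0.0112370 − 1)×1000 = (0.969325 − 1)×1000 = -30.675 permil
δ_B = (0.0107161/0.0112370 − 1)×1000 = (0.953644 − 1)×1000 = -46.356 permil
f_A = (δ_mix − δ_B)/(δ_A − δ_B) = (-39.6 − (-46.356))/(-30.675 − (-46.356))
f_A = 6.756 / 15.680 = 0.4308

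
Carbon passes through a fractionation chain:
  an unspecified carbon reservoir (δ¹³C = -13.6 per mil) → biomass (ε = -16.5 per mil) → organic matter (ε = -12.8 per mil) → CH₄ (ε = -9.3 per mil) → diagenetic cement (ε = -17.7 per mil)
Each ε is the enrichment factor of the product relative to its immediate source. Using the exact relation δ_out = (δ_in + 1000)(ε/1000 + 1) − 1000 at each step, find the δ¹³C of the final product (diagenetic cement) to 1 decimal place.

step 1: δ = (-13.60 + 1000)·(-16.5/1000 + 1) − 1000 = -29.88 per mil
step 2: δ = (-29.88 + 1000)·(-12.8/1000 + 1) − 1000 = -42.29 per mil
step 3: δ = (-42.29 + 1000)·(-9.3/1000 + 1) − 1000 = -51.20 per mil
step 4: δ = (-51.20 + 1000)·(-17.7/1000 + 1) − 1000 = -67.99 per mil

-68.0 per mil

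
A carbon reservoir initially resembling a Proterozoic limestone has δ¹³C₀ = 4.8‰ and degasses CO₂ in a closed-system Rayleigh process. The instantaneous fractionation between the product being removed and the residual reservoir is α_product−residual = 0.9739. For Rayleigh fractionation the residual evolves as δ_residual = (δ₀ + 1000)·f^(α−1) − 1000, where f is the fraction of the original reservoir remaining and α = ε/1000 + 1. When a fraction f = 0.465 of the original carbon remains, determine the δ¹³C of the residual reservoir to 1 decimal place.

25.1‰

Rayleigh residual: δ_res = (δ₀ + 1000)·f^(α−1) − 1000
α − 1 = -0.02610
f^(α−1) = 0.465^(-0.02610) = 1.020186
δ_res = (4.8 + 1000) × 1.020186 − 1000 = 1025.083 − 1000 = 25.08‰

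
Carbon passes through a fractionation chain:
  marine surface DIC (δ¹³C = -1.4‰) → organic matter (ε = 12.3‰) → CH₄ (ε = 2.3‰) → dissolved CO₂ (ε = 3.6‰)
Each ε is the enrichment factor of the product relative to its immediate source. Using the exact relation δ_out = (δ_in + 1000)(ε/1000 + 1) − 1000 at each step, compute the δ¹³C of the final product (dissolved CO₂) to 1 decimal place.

16.9‰

step 1: δ = (-1.40 + 1000)·(12.3/1000 + 1) − 1000 = 10.88‰
step 2: δ = (10.88 + 1000)·(2.3/1000 + 1) − 1000 = 13.21‰
step 3: δ = (13.21 + 1000)·(3.6/1000 + 1) − 1000 = 16.86‰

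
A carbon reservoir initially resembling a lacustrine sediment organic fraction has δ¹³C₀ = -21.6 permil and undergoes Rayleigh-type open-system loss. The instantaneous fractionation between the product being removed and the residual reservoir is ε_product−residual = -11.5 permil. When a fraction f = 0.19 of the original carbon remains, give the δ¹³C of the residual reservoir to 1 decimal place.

-2.7 permil

Rayleigh residual: δ_res = (δ₀ + 1000)·f^(α−1) − 1000
α = ε/1000 + 1 = 0.98850, so α − 1 = -0.01150
f^(α−1) = 0.19^(-0.01150) = 1.019282
δ_res = (-21.6 + 1000) × 1.019282 − 1000 = 997.265 − 1000 = -2.73 permil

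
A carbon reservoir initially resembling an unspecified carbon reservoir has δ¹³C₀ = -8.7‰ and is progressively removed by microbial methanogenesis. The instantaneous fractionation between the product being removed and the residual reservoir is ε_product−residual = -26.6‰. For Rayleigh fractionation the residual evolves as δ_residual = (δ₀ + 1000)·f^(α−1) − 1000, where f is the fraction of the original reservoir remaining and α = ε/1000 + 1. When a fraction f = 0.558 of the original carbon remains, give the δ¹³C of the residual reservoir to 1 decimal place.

6.8‰

Rayleigh residual: δ_res = (δ₀ + 1000)·f^(α−1) − 1000
α = ε/1000 + 1 = 0.97340, so α − 1 = -0.02660
f^(α−1) = 0.558^(-0.02660) = 1.015639
δ_res = (-8.7 + 1000) × 1.015639 − 1000 = 1006.803 − 1000 = 6.80‰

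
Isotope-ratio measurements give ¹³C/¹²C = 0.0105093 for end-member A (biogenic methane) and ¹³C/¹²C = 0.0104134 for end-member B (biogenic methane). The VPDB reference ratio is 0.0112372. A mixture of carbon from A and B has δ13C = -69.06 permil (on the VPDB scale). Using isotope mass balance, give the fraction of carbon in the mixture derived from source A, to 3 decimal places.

δ_A = (0.0105093/0.0112372 − 1)×1000 = (0.935224 − 1)×1000 = -64.776 permil
δ_B = (0.0104134/0.0112372 − 1)×1000 = (0.926690 − 1)×1000 = -73.310 permil
f_A = (δ_mix − δ_B)/(δ_A − δ_B) = (-69.06 − (-73.310))/(-64.776 − (-73.310))
f_A = 4.250 / 8.534 = 0.4980

0.498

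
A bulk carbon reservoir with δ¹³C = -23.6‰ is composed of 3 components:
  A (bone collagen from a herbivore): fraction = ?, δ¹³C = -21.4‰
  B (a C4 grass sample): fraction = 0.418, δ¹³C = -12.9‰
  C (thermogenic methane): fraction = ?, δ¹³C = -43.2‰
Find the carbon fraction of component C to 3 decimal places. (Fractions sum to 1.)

0.264

Let f_C and f_A be the unknown fractions; fractions sum to 1 so f_C + f_A = 0.582.
Mass balance: Σ fᵢ·δᵢ = δ_bulk ⇒ f_C·(-43.2) + f_A·(-21.4) = -23.6 − (-5.392) = -18.208
Substitute f_A = 0.582 − f_C:
f_C·(-43.2 − -21.4) = -18.208 − 0.582×(-21.4) = -5.753
f_C = -5.753 / -21.8 = 0.2639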